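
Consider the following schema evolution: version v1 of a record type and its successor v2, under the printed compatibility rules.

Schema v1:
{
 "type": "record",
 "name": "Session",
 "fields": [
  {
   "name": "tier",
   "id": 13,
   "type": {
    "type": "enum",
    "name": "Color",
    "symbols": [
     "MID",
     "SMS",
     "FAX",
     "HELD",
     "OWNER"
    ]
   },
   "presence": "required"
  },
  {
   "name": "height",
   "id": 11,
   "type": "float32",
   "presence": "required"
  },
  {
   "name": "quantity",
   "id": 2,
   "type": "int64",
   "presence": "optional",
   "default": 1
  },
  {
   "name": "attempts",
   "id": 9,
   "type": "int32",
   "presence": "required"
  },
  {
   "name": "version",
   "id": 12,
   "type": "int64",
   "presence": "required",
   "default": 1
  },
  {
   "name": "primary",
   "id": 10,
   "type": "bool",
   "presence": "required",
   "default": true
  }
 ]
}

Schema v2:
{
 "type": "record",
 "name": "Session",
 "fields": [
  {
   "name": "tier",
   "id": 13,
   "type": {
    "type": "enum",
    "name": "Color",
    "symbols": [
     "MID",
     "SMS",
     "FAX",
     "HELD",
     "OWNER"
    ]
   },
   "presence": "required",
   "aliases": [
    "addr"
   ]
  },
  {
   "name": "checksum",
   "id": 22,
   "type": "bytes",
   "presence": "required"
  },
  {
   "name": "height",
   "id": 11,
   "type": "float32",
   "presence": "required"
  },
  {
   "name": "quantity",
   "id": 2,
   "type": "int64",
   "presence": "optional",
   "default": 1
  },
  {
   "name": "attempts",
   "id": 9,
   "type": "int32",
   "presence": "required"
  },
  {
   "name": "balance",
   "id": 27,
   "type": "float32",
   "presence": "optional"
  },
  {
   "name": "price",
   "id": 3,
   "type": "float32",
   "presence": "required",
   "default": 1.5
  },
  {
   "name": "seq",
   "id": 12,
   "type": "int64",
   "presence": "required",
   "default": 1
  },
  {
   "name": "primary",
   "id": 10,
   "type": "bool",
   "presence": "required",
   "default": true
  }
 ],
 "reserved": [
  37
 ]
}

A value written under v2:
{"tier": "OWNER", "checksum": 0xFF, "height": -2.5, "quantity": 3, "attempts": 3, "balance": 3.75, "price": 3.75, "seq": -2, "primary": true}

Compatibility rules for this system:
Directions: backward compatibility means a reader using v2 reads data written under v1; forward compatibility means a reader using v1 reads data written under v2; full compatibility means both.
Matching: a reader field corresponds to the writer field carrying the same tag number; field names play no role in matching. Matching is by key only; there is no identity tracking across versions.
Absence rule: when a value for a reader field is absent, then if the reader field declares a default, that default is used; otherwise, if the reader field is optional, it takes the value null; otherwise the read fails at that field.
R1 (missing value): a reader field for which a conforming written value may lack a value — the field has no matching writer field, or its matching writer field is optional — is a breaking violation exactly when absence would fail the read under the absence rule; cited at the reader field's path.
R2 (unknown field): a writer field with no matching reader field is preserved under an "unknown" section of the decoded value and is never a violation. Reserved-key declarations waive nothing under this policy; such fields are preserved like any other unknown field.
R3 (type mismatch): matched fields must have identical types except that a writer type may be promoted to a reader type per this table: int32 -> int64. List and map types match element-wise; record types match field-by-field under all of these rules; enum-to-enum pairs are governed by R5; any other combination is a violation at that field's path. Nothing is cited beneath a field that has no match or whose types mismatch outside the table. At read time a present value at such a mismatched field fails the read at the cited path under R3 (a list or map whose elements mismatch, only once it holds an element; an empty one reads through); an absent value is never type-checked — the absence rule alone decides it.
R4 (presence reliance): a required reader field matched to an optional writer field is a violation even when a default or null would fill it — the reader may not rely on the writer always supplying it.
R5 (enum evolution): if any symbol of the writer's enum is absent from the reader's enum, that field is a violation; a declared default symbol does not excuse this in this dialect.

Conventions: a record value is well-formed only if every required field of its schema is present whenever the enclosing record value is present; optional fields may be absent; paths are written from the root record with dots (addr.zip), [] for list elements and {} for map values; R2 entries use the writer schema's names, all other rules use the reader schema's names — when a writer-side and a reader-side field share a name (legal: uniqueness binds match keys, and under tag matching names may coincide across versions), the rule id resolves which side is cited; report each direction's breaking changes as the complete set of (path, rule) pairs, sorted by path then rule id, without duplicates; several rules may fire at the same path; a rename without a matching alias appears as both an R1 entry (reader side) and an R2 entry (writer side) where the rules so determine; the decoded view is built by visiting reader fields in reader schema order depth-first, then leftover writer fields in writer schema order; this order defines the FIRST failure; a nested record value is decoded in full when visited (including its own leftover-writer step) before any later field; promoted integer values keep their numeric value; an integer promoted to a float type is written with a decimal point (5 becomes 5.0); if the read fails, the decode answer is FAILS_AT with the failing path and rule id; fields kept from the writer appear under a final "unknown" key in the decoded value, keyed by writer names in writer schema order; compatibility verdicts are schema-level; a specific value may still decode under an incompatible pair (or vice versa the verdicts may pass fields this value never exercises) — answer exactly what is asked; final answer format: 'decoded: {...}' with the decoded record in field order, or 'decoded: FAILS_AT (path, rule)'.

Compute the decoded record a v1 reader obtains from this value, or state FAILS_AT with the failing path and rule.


in Session below, arrows point writer -> reader
migrating the Session value to v1:
  tier := "OWNER"
  height := -2.5
  quantity := 3
  attempts := 3
  version := -2 (from writer seq)
  primary := true
  writer checksum: kept under "unknown"
  writer balance: kept under "unknown"
  writer price: kept under "unknown"
  => decoded: {"tier": "OWNER", "height": -2.5, "quantity": 3, "attempts": 3, "version": -2, "primary": true, "unknown": {"checksum": 0xFF, "balance": 3.75, "price": 3.75}}
the other Session changes do not affect what is asked:
  renamed field version to seq in record Session -> triggers nothing under the printed rules; the Session answer is the same either way

decoded: {"tier": "OWNER", "height": -2.5, "quantity": 3, "attempts": 3, "version": -2, "primary": true, "unknown": {"checksum": 0xFF, "balance": 3.75, "price": 3.75}}


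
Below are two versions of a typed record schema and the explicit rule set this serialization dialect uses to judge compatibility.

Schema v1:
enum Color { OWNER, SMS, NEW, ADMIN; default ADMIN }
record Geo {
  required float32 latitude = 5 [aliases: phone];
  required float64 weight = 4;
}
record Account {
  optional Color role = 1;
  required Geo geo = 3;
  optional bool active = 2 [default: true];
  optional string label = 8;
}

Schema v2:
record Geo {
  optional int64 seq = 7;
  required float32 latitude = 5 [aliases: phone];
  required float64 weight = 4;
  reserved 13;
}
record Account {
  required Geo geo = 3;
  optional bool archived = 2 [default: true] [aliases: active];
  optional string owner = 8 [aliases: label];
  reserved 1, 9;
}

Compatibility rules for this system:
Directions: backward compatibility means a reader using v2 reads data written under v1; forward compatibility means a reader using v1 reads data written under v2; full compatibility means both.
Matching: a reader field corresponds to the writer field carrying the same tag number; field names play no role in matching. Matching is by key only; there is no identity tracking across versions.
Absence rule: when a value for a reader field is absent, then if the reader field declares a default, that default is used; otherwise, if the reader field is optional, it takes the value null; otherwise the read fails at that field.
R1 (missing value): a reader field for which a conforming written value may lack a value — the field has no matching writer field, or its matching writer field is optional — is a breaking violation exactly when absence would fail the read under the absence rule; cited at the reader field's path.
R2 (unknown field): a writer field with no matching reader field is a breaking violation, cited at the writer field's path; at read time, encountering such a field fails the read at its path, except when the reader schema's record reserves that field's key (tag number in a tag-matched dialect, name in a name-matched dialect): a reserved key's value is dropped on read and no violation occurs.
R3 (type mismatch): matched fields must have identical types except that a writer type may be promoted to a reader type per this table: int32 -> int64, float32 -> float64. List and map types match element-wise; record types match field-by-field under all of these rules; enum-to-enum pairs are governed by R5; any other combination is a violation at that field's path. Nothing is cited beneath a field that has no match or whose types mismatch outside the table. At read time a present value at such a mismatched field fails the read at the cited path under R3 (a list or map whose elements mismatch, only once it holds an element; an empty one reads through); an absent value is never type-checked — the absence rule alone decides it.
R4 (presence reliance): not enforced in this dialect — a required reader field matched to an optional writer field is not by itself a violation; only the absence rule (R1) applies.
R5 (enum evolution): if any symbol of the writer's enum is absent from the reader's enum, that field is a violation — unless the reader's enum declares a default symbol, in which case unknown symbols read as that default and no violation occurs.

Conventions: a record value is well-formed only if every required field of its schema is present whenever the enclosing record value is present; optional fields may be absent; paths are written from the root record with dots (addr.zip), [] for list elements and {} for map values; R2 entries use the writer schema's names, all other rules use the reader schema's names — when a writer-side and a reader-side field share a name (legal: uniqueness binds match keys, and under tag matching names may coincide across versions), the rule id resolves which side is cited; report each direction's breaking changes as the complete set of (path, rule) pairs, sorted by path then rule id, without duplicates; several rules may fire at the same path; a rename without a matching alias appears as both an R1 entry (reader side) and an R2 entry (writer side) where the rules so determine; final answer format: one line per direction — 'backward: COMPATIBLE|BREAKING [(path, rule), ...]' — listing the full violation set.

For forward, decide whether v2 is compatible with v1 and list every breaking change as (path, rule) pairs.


forward: BREAKING [(geo.seq, R2)]

in Account below, arrows point writer -> reader
forward on Account — v1 reading data written by v2:
  no writer field matches reader role
  geo: paired with writer geo (Geo -> Geo; writer required)
  active: paired with writer archived (bool -> bool; writer optional)
  label: paired with writer owner (string -> string; writer optional)
  geo.latitude: paired with writer geo.latitude (float32 -> float32; writer required)
  geo.weight: paired with writer geo.weight (float64 -> float64; writer required)
  writer field geo.seq has no reader counterpart
  violation R2 at geo.seq
  => forward: BREAKING (1)
ruling out the remaining Account differences:
  removed field role from record Account (its key 1 joins the reserved list) -> inert for the asked Account verdict: nothing fires
  renamed field label to owner in record Account (alias label declared on the renamed field) -> inert for the asked Account verdict: nothing fires
  renamed field active to archived in record Account (alias active declared on the renamed field) -> inert for the asked Account verdict: nothing fires


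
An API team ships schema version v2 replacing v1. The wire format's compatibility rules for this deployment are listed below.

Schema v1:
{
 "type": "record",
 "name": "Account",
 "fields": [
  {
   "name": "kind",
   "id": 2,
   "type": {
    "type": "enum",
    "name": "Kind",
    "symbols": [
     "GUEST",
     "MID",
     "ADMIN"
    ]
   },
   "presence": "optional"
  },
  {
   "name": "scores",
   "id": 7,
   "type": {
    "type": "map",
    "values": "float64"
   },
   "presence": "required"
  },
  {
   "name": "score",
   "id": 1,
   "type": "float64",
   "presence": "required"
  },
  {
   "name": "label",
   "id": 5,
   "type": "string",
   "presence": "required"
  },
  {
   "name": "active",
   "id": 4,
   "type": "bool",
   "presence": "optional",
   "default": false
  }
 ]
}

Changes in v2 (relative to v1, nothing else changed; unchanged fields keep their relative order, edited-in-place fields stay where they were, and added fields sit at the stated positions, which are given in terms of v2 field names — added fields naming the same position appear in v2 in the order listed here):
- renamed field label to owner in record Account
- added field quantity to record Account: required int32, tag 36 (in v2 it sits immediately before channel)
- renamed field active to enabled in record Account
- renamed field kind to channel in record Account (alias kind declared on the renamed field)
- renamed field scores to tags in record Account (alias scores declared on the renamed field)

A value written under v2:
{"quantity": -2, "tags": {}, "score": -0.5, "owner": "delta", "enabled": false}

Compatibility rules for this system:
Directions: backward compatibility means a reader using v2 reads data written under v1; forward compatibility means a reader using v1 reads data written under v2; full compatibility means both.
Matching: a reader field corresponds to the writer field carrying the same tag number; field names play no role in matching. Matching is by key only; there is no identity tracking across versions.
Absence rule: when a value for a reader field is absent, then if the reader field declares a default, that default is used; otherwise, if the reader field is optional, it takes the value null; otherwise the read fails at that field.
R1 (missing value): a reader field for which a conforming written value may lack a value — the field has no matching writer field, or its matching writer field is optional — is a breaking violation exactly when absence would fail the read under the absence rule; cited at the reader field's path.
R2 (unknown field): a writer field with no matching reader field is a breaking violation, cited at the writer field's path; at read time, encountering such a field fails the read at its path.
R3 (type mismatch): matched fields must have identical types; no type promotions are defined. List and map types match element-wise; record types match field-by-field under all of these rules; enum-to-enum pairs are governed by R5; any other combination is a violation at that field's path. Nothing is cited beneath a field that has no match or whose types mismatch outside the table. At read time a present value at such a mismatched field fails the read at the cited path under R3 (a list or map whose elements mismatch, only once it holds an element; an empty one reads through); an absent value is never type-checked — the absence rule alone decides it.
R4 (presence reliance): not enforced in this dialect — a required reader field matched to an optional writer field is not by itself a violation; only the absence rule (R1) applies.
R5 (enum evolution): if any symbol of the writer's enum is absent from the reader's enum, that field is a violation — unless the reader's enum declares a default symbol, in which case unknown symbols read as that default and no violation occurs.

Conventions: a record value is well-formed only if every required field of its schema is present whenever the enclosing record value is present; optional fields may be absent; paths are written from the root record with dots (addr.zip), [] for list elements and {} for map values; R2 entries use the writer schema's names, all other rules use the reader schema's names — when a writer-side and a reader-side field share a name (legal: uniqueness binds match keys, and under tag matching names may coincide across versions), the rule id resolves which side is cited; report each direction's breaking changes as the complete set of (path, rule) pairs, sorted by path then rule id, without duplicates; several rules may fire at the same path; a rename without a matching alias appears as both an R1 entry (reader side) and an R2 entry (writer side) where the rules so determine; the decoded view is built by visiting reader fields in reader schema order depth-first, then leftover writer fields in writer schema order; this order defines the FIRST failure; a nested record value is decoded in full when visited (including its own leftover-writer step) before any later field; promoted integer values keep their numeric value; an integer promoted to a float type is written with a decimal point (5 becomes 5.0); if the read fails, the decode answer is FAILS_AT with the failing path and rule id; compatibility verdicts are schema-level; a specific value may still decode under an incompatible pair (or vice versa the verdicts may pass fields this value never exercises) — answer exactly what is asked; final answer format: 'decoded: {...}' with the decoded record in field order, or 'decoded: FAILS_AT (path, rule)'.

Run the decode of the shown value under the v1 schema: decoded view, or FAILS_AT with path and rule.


decoded: FAILS_AT (quantity, R2)

each type pair in Account: writer, then reader
decode (reader v1):
  kind := null (absent, optional -> null)
  scores := {} (from writer tags)
  score := -0.5
  label := "delta" (from writer owner)
  active := false (from writer enabled)
  read fails at quantity under R2 (unknown field)
  => FAILS_AT (quantity, R2)
the other Account changes do not affect what is asked:
  renamed field label to owner in record Account -> fires no rule on Account under this dialect and leaves the result unchanged
  renamed field active to enabled in record Account -> fires no rule on Account under this dialect and leaves the result unchanged
  renamed field kind to channel in record Account (alias kind declared on the renamed field) -> fires no rule on Account under this dialect and leaves the result unchanged
  renamed field scores to tags in record Account (alias scores declared on the renamed field) -> fires no rule on Account under this dialect and leaves the result unchanged


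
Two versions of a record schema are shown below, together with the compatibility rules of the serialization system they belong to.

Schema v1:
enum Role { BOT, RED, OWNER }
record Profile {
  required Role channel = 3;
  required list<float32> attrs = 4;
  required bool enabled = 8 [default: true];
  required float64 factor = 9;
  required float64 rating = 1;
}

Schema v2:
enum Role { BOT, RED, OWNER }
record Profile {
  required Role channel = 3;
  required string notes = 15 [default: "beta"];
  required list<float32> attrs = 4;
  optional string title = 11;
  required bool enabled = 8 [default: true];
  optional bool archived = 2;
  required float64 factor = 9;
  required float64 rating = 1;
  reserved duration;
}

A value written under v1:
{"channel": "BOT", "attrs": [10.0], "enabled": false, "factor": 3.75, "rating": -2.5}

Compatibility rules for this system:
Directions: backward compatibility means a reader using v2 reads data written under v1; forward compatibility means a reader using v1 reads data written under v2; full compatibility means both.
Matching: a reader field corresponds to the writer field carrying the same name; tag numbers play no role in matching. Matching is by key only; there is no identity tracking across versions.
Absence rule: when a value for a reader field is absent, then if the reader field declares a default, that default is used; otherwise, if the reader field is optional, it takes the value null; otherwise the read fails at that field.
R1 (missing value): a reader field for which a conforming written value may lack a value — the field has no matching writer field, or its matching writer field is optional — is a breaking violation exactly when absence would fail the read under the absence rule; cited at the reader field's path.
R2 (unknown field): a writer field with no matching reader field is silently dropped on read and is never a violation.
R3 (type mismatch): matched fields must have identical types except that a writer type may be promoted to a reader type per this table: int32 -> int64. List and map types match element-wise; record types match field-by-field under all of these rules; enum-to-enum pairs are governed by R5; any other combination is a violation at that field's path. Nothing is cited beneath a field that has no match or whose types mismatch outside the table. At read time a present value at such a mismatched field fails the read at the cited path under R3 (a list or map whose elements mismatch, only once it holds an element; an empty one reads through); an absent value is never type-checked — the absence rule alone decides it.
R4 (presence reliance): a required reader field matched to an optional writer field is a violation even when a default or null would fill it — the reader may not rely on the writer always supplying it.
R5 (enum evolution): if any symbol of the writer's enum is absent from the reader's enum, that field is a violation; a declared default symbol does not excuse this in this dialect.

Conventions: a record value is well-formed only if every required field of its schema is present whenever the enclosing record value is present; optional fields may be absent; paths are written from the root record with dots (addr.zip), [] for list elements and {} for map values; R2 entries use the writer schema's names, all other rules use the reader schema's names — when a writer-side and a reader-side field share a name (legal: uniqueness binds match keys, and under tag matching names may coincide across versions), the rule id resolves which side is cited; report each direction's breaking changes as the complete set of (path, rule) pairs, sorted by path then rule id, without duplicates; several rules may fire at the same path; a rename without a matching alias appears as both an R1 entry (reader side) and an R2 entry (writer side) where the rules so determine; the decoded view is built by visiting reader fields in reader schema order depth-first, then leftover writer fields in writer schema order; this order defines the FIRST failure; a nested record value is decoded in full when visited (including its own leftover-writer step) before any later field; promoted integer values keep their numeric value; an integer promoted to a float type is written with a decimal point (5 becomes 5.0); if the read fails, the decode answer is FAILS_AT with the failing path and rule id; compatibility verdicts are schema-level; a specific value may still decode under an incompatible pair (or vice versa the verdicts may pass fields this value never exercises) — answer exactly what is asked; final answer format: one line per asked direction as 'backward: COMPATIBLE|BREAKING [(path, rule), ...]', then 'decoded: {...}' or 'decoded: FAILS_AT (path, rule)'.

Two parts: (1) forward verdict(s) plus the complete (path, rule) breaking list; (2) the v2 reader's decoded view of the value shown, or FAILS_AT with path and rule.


each type pair in Profile: writer, then reader
forward analysis of Profile with v1 as reader and v2 as writer:
  channel: paired with writer channel (Role -> Role; writer required)
  attrs: paired with writer attrs (list<float32> -> list<float32>; writer required)
  enabled: paired with writer enabled (bool -> bool; writer required)
  factor: paired with writer factor (float64 -> float64; writer required)
  rating: paired with writer rating (float64 -> float64; writer required)
  writer notes: unknown to reader
  writer title: unknown to reader
  writer archived: unknown to reader
  nothing fires on Profile: forward is COMPATIBLE
decoding the Profile value with the v2 reader:
  channel := "BOT"
  notes := "beta" (absent -> default)
  attrs := [10.0]
  title := null (absent, optional -> null)
  enabled := false
  archived := null (absent, optional -> null)
  factor := 3.75
  rating := -2.5
  => decoded: {"channel": "BOT", "notes": "beta", "attrs": [10.0], "title": null, "enabled": false, "archived": null, "factor": 3.75, "rating": -2.5}

forward: COMPATIBLE []; decoded: {"channel": "BOT", "notes": "beta", "attrs": [10.0], "title": null, "enabled": false, "archived": null, "factor": 3.75, "rating": -2.5}


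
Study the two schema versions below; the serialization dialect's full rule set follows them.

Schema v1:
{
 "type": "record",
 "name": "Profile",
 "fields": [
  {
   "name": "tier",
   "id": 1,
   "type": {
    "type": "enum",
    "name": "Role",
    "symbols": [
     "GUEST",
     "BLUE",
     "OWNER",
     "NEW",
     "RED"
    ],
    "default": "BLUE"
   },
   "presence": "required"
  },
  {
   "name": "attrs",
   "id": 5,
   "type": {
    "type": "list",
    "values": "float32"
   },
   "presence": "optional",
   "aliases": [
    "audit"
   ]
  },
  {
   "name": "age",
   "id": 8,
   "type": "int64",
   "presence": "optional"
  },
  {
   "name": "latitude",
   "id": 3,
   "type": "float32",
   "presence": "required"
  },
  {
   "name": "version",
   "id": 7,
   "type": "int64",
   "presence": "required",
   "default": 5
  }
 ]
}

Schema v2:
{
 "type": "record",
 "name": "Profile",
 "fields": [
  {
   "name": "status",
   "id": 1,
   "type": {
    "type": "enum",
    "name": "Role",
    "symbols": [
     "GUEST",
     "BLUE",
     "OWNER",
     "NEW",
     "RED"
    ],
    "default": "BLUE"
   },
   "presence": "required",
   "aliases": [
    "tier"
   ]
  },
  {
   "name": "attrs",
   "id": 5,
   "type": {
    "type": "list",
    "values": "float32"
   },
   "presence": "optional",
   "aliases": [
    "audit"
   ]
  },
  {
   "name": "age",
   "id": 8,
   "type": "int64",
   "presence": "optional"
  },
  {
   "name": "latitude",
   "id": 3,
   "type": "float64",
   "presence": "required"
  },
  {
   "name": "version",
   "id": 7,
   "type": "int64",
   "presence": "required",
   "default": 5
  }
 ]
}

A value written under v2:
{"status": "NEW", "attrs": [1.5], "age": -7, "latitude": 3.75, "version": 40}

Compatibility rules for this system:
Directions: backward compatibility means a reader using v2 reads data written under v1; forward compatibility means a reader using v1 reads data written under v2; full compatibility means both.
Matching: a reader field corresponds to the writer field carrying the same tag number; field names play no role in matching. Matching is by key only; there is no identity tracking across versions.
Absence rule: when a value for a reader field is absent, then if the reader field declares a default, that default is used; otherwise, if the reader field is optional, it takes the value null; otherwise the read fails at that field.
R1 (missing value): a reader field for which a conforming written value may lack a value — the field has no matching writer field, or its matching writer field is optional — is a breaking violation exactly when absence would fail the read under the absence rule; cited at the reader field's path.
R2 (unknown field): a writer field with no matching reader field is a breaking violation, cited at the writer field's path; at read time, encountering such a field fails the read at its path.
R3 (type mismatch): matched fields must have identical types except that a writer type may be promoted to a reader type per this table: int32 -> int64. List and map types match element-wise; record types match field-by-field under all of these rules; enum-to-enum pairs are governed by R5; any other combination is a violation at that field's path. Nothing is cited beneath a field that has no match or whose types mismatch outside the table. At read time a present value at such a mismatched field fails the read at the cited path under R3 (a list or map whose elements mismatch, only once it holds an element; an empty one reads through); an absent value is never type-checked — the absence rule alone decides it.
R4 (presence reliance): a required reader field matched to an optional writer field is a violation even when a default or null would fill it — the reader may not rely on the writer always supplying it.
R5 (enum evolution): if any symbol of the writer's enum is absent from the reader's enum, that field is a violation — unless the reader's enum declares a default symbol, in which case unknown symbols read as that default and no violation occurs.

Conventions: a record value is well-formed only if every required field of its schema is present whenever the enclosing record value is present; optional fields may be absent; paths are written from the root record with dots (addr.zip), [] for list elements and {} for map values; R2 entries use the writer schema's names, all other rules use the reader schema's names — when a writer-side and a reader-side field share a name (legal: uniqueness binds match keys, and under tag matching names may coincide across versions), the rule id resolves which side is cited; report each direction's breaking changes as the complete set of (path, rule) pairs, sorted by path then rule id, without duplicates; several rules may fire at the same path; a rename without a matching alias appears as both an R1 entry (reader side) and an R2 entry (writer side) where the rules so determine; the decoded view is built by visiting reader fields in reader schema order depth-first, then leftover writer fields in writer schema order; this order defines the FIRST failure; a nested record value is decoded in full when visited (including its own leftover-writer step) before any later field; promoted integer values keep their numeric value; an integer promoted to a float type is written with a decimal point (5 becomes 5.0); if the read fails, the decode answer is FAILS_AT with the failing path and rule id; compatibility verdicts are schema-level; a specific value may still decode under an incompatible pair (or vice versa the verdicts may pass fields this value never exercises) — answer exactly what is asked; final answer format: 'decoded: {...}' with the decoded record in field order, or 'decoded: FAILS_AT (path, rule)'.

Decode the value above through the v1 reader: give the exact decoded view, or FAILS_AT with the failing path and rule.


decoded: FAILS_AT (latitude, R3)

each type pair in Profile: writer, then reader
decoding the Profile value with the v1 reader:
  tier := "NEW" (from writer status)
  attrs := [1.5]
  age := -7
  read fails at latitude under R3
  => FAILS_AT (latitude, R3)
ruling out the remaining Profile differences:
  renamed field tier to status in record Profile (alias tier declared on the renamed field) -> fires no rule on Profile under this dialect and leaves the result unchanged


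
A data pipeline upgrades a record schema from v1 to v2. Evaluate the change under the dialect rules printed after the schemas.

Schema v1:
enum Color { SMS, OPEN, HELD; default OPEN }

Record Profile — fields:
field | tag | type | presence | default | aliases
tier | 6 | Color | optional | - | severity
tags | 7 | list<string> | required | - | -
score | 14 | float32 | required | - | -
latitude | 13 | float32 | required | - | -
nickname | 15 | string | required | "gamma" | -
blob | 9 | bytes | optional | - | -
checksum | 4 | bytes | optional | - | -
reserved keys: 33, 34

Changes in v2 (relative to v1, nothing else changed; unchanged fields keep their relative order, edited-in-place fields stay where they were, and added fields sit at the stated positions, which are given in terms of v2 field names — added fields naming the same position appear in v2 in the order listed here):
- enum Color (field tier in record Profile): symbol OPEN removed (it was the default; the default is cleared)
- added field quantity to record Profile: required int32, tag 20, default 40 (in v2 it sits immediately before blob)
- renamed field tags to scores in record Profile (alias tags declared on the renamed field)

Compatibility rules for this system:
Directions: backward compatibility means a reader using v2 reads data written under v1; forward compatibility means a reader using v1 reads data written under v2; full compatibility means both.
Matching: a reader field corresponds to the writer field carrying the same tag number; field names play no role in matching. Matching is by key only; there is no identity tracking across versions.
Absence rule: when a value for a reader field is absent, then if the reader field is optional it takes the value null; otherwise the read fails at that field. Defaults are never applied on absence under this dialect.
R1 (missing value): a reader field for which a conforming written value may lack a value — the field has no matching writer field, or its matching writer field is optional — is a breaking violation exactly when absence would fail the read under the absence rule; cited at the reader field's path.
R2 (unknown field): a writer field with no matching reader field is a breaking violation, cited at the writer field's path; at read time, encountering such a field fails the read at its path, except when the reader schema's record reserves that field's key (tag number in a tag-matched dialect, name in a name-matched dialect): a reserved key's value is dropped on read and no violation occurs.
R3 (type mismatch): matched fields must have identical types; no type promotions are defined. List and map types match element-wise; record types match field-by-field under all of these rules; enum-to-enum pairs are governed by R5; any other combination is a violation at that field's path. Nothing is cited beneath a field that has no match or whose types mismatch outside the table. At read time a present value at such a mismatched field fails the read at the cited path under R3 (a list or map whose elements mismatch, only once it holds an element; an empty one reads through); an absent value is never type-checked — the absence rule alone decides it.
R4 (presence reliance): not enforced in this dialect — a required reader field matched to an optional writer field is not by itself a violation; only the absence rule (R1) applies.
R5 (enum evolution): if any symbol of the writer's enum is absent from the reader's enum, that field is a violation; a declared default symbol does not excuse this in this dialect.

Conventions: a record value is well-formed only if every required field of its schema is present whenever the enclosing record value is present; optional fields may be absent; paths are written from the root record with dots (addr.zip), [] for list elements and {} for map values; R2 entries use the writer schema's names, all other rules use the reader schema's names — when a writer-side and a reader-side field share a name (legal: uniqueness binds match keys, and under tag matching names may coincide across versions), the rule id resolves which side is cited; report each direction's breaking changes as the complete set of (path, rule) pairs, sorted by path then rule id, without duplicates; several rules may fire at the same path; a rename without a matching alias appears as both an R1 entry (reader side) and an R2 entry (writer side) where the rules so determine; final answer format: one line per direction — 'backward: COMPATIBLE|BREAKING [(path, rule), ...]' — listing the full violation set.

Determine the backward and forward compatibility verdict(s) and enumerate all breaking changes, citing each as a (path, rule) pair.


backward: BREAKING [(quantity, R1), (tier, R5)]; forward: BREAKING [(quantity, R2)]

in Profile below, arrows point writer -> reader
backward for Profile (reader v2, writer v1):
  Color -> Color, writer optional: tier aligns to tier
  list<string> -> list<string>, writer required: scores aligns to tags
  float32 -> float32, writer required: score aligns to score
  float32 -> float32, writer required: latitude aligns to latitude
  string -> string, writer required: nickname aligns to nickname
  quantity: no writer-side match
  bytes -> bytes, writer optional: blob aligns to blob
  bytes -> bytes, writer optional: checksum aligns to checksum
  R1 fires at quantity
  R5 fires at tier
  => 2 violation(s): backward is BREAKING for Profile
forward for Profile (reader v1, writer v2):
  Color -> Color, writer optional: tier aligns to tier
  list<string> -> list<string>, writer required: tags aligns to scores
  float32 -> float32, writer required: score aligns to score
  float32 -> float32, writer required: latitude aligns to latitude
  string -> string, writer required: nickname aligns to nickname
  bytes -> bytes, writer optional: blob aligns to blob
  bytes -> bytes, writer optional: checksum aligns to checksum
  writer field quantity has no reader counterpart
  R2 fires at quantity
  => 1 violation(s): forward is BREAKING for Profile


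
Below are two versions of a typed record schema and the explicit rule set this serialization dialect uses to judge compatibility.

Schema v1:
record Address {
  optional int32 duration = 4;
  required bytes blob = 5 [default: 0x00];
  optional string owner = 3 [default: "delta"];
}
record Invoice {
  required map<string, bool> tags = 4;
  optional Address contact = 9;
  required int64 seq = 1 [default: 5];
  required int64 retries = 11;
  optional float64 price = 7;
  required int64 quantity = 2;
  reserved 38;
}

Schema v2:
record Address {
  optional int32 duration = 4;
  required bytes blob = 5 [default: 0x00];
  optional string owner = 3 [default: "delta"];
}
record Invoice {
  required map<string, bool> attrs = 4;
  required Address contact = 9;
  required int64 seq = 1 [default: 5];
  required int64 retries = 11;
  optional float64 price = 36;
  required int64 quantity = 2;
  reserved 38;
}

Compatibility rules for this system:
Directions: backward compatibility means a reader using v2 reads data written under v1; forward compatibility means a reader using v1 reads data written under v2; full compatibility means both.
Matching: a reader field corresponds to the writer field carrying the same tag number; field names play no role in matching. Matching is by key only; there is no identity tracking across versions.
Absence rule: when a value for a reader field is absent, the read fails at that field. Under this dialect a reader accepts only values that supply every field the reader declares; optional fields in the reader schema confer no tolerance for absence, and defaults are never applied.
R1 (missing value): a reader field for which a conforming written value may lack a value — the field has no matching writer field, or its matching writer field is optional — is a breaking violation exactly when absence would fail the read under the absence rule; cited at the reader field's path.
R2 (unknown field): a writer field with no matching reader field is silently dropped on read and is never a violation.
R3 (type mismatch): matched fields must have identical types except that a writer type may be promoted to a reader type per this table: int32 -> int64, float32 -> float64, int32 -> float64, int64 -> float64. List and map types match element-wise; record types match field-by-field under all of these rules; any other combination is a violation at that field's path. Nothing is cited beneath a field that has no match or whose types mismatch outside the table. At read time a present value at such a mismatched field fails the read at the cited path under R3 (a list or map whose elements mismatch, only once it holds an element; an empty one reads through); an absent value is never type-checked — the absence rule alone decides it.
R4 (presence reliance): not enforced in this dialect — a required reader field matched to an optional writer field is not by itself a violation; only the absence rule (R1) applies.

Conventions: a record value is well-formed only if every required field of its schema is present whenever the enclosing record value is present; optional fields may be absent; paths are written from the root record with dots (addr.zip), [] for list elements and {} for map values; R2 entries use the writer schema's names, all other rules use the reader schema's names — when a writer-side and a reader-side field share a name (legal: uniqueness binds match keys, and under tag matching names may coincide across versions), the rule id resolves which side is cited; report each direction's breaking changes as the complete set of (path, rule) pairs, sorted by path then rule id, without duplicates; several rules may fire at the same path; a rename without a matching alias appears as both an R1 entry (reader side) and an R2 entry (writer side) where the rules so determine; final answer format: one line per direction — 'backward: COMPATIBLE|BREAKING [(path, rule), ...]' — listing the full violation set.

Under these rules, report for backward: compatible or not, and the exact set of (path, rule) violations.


each type pair in Invoice: writer, then reader
backward analysis of Invoice with v2 as reader and v1 as writer:
  map<string, bool> -> map<string, bool>, writer required: attrs aligns to tags
  Address -> Address, writer optional: contact aligns to contact
  int64 -> int64, writer required: seq aligns to seq
  int64 -> int64, writer required: retries aligns to retries
  price: no writer-side match
  int64 -> int64, writer required: quantity aligns to quantity
  leftover writer field: price
  int32 -> int32, writer optional: contact.duration aligns to contact.duration
  bytes -> bytes, writer required: contact.blob aligns to contact.blob
  string -> string, writer optional: contact.owner aligns to contact.owner
  violation R1 at contact
  violation R1 at contact.duration
  violation R1 at contact.owner
  violation R1 at price
  => backward verdict for Invoice: BREAKING, 4 violation(s)
diffs on Invoice not affecting the asked answer:
  renamed field tags to attrs in record Invoice -> no rule fires on it in Invoice's dialect; the asked verdict holds
  field price in record Invoice: tag 7 changed to 36 -> no rule fires on it in Invoice's dialect; the asked verdict holds
  field contact in record Invoice: optional changed to required -> its effect on Invoice is confined to the forward direction, not asked

backward: BREAKING [(contact, R1), (contact.duration, R1), (contact.owner, R1), (price, R1)]
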